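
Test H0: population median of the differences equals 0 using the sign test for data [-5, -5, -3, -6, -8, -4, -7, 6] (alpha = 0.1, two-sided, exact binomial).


Step 1: Discard zero differences. Original n = 8; n_eff = number of nonzero differences = 8.
Nonzero differences (with sign): -5, -5, -3, -6, -8, -4, -7, +6
Step 2: Count signs: positive = 1, negative = 7.
Step 3: Under H0: P(positive) = 0.5, so the number of positives S ~ Bin(8, 0.5).
Step 4: Two-sided exact p-value = sum of Bin(8,0.5) probabilities at or below the observed probability = 0.070312.
Step 5: alpha = 0.1. reject H0.

n_eff = 8, pos = 1, neg = 7, p = 0.070312, reject H0.


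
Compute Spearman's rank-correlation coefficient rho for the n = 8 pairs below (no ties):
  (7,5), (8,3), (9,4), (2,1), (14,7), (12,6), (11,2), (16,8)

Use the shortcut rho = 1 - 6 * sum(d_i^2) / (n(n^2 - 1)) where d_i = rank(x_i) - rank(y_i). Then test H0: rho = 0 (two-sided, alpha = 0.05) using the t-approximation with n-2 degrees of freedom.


Step 1: Rank x and y separately (midranks; no ties here).
rank(x): 7->2, 8->3, 9->4, 2->1, 14->7, 12->6, 11->5, 16->8
rank(y): 5->5, 3->3, 4->4, 1->1, 7->7, 6->6, 2->2, 8->8
Step 2: d_i = R_x(i) - R_y(i); compute d_i^2.
  (2-5)^2=9, (3-3)^2=0, (4-4)^2=0, (1-1)^2=0, (7-7)^2=0, (6-6)^2=0, (5-2)^2=9, (8-8)^2=0
sum(d^2) = 18.
Step 3: rho = 1 - 6*18 / (8*(8^2 - 1)) = 1 - 108/504 = 0.785714.
Step 4: Under H0, t = rho * sqrt((n-2)/(1-rho^2)) = 3.1113 ~ t(6).
Step 5: Two-sided p-value from the t-distribution with 6 df = 0.020815.
Step 6: alpha = 0.05. reject H0.

rho = 0.7857, p = 0.020815, reject H0 at alpha = 0.05.


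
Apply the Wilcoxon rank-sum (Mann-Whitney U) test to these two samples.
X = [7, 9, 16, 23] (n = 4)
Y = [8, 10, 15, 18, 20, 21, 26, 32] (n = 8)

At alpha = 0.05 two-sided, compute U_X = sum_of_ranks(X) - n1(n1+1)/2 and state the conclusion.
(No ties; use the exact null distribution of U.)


Step 1: Combine and sort all 12 observations; assign midranks.
sorted (value, group): (7,X), (8,Y), (9,X), (10,Y), (15,Y), (16,X), (18,Y), (20,Y), (21,Y), (23,X), (26,Y), (32,Y)
ranks: 7->1, 8->2, 9->3, 10->4, 15->5, 16->6, 18->7, 20->8, 21->9, 23->10, 26->11, 32->12
Step 2: Rank sum for X: R1 = 1 + 3 + 6 + 10 = 20.
Step 3: U_X = R1 - n1(n1+1)/2 = 20 - 4*5/2 = 20 - 10 = 10.
       U_Y = n1*n2 - U_X = 32 - 10 = 22.
Step 4: No ties, so the exact null distribution of U (based on enumerating the C(12,4) = 495 equally likely rank assignments) gives the two-sided p-value.
Step 5: p-value = 0.367677; compare to alpha = 0.05. fail to reject H0.

U_X = 10, p = 0.367677, fail to reject H0 at alpha = 0.05.


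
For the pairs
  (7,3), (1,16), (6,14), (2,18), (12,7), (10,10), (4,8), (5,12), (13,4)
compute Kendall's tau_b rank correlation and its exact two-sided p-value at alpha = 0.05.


Step 1: Enumerate the 36 unordered pairs (i,j) with i<j and classify each by sign(x_j-x_i) * sign(y_j-y_i).
  (1,2):dx=-6,dy=+13->D; (1,3):dx=-1,dy=+11->D; (1,4):dx=-5,dy=+15->D; (1,5):dx=+5,dy=+4->C
  (1,6):dx=+3,dy=+7->C; (1,7):dx=-3,dy=+5->D; (1,8):dx=-2,dy=+9->D; (1,9):dx=+6,dy=+1->C
  (2,3):dx=+5,dy=-2->D; (2,4):dx=+1,dy=+2->C; (2,5):dx=+11,dy=-9->D; (2,6):dx=+9,dy=-6->D
  (2,7):dx=+3,dy=-8->D; (2,8):dx=+4,dy=-4->D; (2,9):dx=+12,dy=-12->D; (3,4):dx=-4,dy=+4->D
  (3,5):dx=+6,dy=-7->D; (3,6):dx=+4,dy=-4->D; (3,7):dx=-2,dy=-6->C; (3,8):dx=-1,dy=-2->C
  (3,9):dx=+7,dy=-10->D; (4,5):dx=+10,dy=-11->D; (4,6):dx=+8,dy=-8->D; (4,7):dx=+2,dy=-10->D
  (4,8):dx=+3,dy=-6->D; (4,9):dx=+11,dy=-14->D; (5,6):dx=-2,dy=+3->D; (5,7):dx=-8,dy=+1->D
  (5,8):dx=-7,dy=+5->D; (5,9):dx=+1,dy=-3->D; (6,7):dx=-6,dy=-2->C; (6,8):dx=-5,dy=+2->D
  (6,9):dx=+3,dy=-6->D; (7,8):dx=+1,dy=+4->C; (7,9):dx=+9,dy=-4->D; (8,9):dx=+8,dy=-8->D
Step 2: C = 8, D = 28, total pairs = 36.
Step 3: tau = (C - D)/(n(n-1)/2) = (8 - 28)/36 = -0.555556.
Step 4: Exact two-sided p-value (enumerate n! = 362880 permutations of y under H0): p = 0.044615.
Step 5: alpha = 0.05. reject H0.

tau_b = -0.5556 (C=8, D=28), p = 0.044615, reject H0.


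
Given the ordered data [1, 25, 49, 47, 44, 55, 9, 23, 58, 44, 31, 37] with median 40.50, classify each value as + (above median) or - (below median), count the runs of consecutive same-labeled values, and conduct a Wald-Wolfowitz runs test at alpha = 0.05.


Step 1: Compute median = 40.50; label A = above, B = below.
Labels in order: BBAAAABBAABB  (n_A = 6, n_B = 6)
Step 2: Count runs R = 5.
Step 3: Under H0 (random ordering), E[R] = 2*n_A*n_B/(n_A+n_B) + 1 = 2*6*6/12 + 1 = 7.0000.
        Var[R] = 2*n_A*n_B*(2*n_A*n_B - n_A - n_B) / ((n_A+n_B)^2 * (n_A+n_B-1)) = 4320/1584 = 2.7273.
        SD[R] = 1.6514.
Step 4: Continuity-corrected z = (R + 0.5 - E[R]) / SD[R] = (5 + 0.5 - 7.0000) / 1.6514 = -0.9083.
Step 5: Two-sided p-value via normal approximation = 2*(1 - Phi(|z|)) = 0.363722.
Step 6: alpha = 0.05. fail to reject H0.

R = 5, z = -0.9083, p = 0.363722, fail to reject H0.


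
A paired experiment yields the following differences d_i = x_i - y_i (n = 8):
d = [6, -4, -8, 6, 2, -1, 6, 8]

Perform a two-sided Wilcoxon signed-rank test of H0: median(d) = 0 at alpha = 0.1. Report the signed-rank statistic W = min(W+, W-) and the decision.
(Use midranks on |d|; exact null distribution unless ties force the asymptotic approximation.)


Step 1: Drop any zero differences (none here) and take |d_i|.
|d| = [6, 4, 8, 6, 2, 1, 6, 8]
Step 2: Midrank |d_i| (ties get averaged ranks).
ranks: |6|->5, |4|->3, |8|->7.5, |6|->5, |2|->2, |1|->1, |6|->5, |8|->7.5
Step 3: Attach original signs; sum ranks with positive sign and with negative sign.
W+ = 5 + 5 + 2 + 5 + 7.5 = 24.5
W- = 3 + 7.5 + 1 = 11.5
(Check: W+ + W- = 36 should equal n(n+1)/2 = 36.)
Step 4: Test statistic W = min(W+, W-) = 11.5.
Step 5: Ties in |d|, so use the tie-corrected normal approximation.
        E[W] = n(n+1)/4 = 8*9/4 = 18.
        Tie groups: |d|=6 (t=3), |d|=8 (t=2); sum(t^3 - t) = 30.
        Var[W] = n(n+1)(2n+1)/24 - sum(t^3-t)/48 = 1224/24 - 30/48 = 50.375.
        z = (W - E[W]) / sqrt(Var[W]) = (11.5 - 18) / 7.0975 = -0.9158.
        Two-sided p = 2*Phi(z) = 0.359766.
Step 6: alpha = 0.1. fail to reject H0.

W+ = 24.5, W- = 11.5, W = min = 11.5, p = 0.359766, fail to reject H0.


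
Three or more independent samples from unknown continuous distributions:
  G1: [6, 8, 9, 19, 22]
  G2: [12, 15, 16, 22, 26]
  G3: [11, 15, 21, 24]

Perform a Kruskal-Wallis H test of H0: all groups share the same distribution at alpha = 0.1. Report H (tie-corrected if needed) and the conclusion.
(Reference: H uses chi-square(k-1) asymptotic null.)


Step 1: Combine all N = 14 observations and assign midranks.
sorted (value, group, rank): (6,G1,1), (8,G1,2), (9,G1,3), (11,G3,4), (12,G2,5), (15,G2,6.5), (15,G3,6.5), (16,G2,8), (19,G1,9), (21,G3,10), (22,G1,11.5), (22,G2,11.5), (24,G3,13), (26,G2,14)
Step 2: Sum ranks within each group.
R_1 = 26.5 (n_1 = 5)
R_2 = 45 (n_2 = 5)
R_3 = 33.5 (n_3 = 4)
Step 3: H = 12/(N(N+1)) * sum(R_i^2/n_i) - 3(N+1)
     = 12/(14*15) * (26.5^2/5 + 45^2/5 + 33.5^2/4) - 3*15
     = 0.057143 * 826.013 - 45
     = 2.200714.
Step 4: Ties present; correction factor C = 1 - 12/(14^3 - 14) = 0.995604. Corrected H = 2.200714 / 0.995604 = 2.210430.
Step 5: Under H0, H ~ chi^2(2); p-value = 0.331140.
Step 6: alpha = 0.1. fail to reject H0.

H = 2.2104, df = 2, p = 0.331140, fail to reject H0.


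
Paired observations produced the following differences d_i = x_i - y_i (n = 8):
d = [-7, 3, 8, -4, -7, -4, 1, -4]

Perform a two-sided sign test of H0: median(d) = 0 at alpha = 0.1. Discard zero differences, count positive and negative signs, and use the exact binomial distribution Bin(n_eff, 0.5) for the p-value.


Step 1: Discard zero differences. Original n = 8; n_eff = number of nonzero differences = 8.
Nonzero differences (with sign): -7, +3, +8, -4, -7, -4, +1, -4
Step 2: Count signs: positive = 3, negative = 5.
Step 3: Under H0: P(positive) = 0.5, so the number of positives S ~ Bin(8, 0.5).
Step 4: Two-sided exact p-value = sum of Bin(8,0.5) probabilities at or below the observed probability = 0.726562.
Step 5: alpha = 0.1. fail to reject H0.

n_eff = 8, pos = 3, neg = 5, p = 0.726562, fail to reject H0.


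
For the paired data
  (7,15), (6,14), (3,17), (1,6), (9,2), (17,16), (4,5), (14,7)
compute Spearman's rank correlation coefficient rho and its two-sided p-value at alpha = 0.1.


Step 1: Rank x and y separately (midranks; no ties here).
rank(x): 7->5, 6->4, 3->2, 1->1, 9->6, 17->8, 4->3, 14->7
rank(y): 15->6, 14->5, 17->8, 6->3, 2->1, 16->7, 5->2, 7->4
Step 2: d_i = R_x(i) - R_y(i); compute d_i^2.
  (5-6)^2=1, (4-5)^2=1, (2-8)^2=36, (1-3)^2=4, (6-1)^2=25, (8-7)^2=1, (3-2)^2=1, (7-4)^2=9
sum(d^2) = 78.
Step 3: rho = 1 - 6*78 / (8*(8^2 - 1)) = 1 - 468/504 = 0.071429.
Step 4: Under H0, t = rho * sqrt((n-2)/(1-rho^2)) = 0.1754 ~ t(6).
Step 5: Two-sided p-value from the t-distribution with 6 df = 0.866526.
Step 6: alpha = 0.1. fail to reject H0.

rho = 0.0714, p = 0.866526, fail to reject H0 at alpha = 0.1.


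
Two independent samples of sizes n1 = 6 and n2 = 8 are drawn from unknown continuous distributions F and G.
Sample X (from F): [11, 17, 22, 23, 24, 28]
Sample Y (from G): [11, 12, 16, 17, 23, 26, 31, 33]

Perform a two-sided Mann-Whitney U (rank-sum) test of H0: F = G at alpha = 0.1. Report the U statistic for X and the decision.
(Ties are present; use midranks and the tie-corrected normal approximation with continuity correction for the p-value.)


Step 1: Combine and sort all 14 observations; assign midranks.
sorted (value, group): (11,X), (11,Y), (12,Y), (16,Y), (17,X), (17,Y), (22,X), (23,X), (23,Y), (24,X), (26,Y), (28,X), (31,Y), (33,Y)
ranks: 11->1.5, 11->1.5, 12->3, 16->4, 17->5.5, 17->5.5, 22->7, 23->8.5, 23->8.5, 24->10, 26->11, 28->12, 31->13, 33->14
Step 2: Rank sum for X: R1 = 1.5 + 5.5 + 7 + 8.5 + 10 + 12 = 44.5.
Step 3: U_X = R1 - n1(n1+1)/2 = 44.5 - 6*7/2 = 44.5 - 21 = 23.5.
       U_Y = n1*n2 - U_X = 48 - 23.5 = 24.5.
Step 4: Ties are present, so use the tie-corrected normal approximation (with continuity correction) for the p-value.
Step 5: p-value = 1.000000; compare to alpha = 0.1. fail to reject H0.

U_X = 23.5, p = 1.000000, fail to reject H0 at alpha = 0.1.


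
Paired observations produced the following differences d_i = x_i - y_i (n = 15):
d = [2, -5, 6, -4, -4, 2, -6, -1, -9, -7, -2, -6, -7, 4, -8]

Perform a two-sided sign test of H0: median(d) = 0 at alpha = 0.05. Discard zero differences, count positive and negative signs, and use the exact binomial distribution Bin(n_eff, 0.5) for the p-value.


Step 1: Discard zero differences. Original n = 15; n_eff = number of nonzero differences = 15.
Nonzero differences (with sign): +2, -5, +6, -4, -4, +2, -6, -1, -9, -7, -2, -6, -7, +4, -8
Step 2: Count signs: positive = 4, negative = 11.
Step 3: Under H0: P(positive) = 0.5, so the number of positives S ~ Bin(15, 0.5).
Step 4: Two-sided exact p-value = sum of Bin(15,0.5) probabilities at or below the observed probability = 0.118469.
Step 5: alpha = 0.05. fail to reject H0.

n_eff = 15, pos = 4, neg = 11, p = 0.118469, fail to reject H0.


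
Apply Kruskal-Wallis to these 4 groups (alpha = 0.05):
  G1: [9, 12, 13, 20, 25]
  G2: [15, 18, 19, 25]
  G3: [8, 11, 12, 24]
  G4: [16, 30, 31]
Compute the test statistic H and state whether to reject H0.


Step 1: Combine all N = 16 observations and assign midranks.
sorted (value, group, rank): (8,G3,1), (9,G1,2), (11,G3,3), (12,G1,4.5), (12,G3,4.5), (13,G1,6), (15,G2,7), (16,G4,8), (18,G2,9), (19,G2,10), (20,G1,11), (24,G3,12), (25,G1,13.5), (25,G2,13.5), (30,G4,15), (31,G4,16)
Step 2: Sum ranks within each group.
R_1 = 37 (n_1 = 5)
R_2 = 39.5 (n_2 = 4)
R_3 = 20.5 (n_3 = 4)
R_4 = 39 (n_4 = 3)
Step 3: H = 12/(N(N+1)) * sum(R_i^2/n_i) - 3(N+1)
     = 12/(16*17) * (37^2/5 + 39.5^2/4 + 20.5^2/4 + 39^2/3) - 3*17
     = 0.044118 * 1275.92 - 51
     = 5.290809.
Step 4: Ties present; correction factor C = 1 - 12/(16^3 - 16) = 0.997059. Corrected H = 5.290809 / 0.997059 = 5.306416.
Step 5: Under H0, H ~ chi^2(3); p-value = 0.150687.
Step 6: alpha = 0.05. fail to reject H0.

H = 5.3064, df = 3, p = 0.150687, fail to reject H0.


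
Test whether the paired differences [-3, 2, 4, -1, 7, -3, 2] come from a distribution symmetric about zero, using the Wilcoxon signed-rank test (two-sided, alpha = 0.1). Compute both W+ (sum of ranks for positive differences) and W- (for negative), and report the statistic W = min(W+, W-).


Step 1: Drop any zero differences (none here) and take |d_i|.
|d| = [3, 2, 4, 1, 7, 3, 2]
Step 2: Midrank |d_i| (ties get averaged ranks).
ranks: |3|->4.5, |2|->2.5, |4|->6, |1|->1, |7|->7, |3|->4.5, |2|->2.5
Step 3: Attach original signs; sum ranks with positive sign and with negative sign.
W+ = 2.5 + 6 + 7 + 2.5 = 18
W- = 4.5 + 1 + 4.5 = 10
(Check: W+ + W- = 28 should equal n(n+1)/2 = 28.)
Step 4: Test statistic W = min(W+, W-) = 10.
Step 5: Ties in |d|, so use the tie-corrected normal approximation.
        E[W] = n(n+1)/4 = 7*8/4 = 14.
        Tie groups: |d|=2 (t=2), |d|=3 (t=2); sum(t^3 - t) = 12.
        Var[W] = n(n+1)(2n+1)/24 - sum(t^3-t)/48 = 840/24 - 12/48 = 34.75.
        z = (W - E[W]) / sqrt(Var[W]) = (10 - 14) / 5.8949 = -0.6786.
        Two-sided p = 2*Phi(z) = 0.497422.
Step 6: alpha = 0.1. fail to reject H0.

W+ = 18, W- = 10, W = min = 10, p = 0.497422, fail to reject H0.


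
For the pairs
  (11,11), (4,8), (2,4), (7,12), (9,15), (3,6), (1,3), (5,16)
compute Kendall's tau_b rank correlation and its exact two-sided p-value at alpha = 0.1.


Step 1: Enumerate the 28 unordered pairs (i,j) with i<j and classify each by sign(x_j-x_i) * sign(y_j-y_i).
  (1,2):dx=-7,dy=-3->C; (1,3):dx=-9,dy=-7->C; (1,4):dx=-4,dy=+1->D; (1,5):dx=-2,dy=+4->D
  (1,6):dx=-8,dy=-5->C; (1,7):dx=-10,dy=-8->C; (1,8):dx=-6,dy=+5->D; (2,3):dx=-2,dy=-4->C
  (2,4):dx=+3,dy=+4->C; (2,5):dx=+5,dy=+7->C; (2,6):dx=-1,dy=-2->C; (2,7):dx=-3,dy=-5->C
  (2,8):dx=+1,dy=+8->C; (3,4):dx=+5,dy=+8->C; (3,5):dx=+7,dy=+11->C; (3,6):dx=+1,dy=+2->C
  (3,7):dx=-1,dy=-1->C; (3,8):dx=+3,dy=+12->C; (4,5):dx=+2,dy=+3->C; (4,6):dx=-4,dy=-6->C
  (4,7):dx=-6,dy=-9->C; (4,8):dx=-2,dy=+4->D; (5,6):dx=-6,dy=-9->C; (5,7):dx=-8,dy=-12->C
  (5,8):dx=-4,dy=+1->D; (6,7):dx=-2,dy=-3->C; (6,8):dx=+2,dy=+10->C; (7,8):dx=+4,dy=+13->C
Step 2: C = 23, D = 5, total pairs = 28.
Step 3: tau = (C - D)/(n(n-1)/2) = (23 - 5)/28 = 0.642857.
Step 4: Exact two-sided p-value (enumerate n! = 40320 permutations of y under H0): p = 0.031151.
Step 5: alpha = 0.1. reject H0.

tau_b = 0.6429 (C=23, D=5), p = 0.031151, reject H0.


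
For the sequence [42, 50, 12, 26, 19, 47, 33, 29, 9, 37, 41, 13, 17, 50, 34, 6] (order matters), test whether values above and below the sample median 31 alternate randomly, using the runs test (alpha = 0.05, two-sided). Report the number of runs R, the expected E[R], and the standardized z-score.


Step 1: Compute median = 31; label A = above, B = below.
Labels in order: AABBBAABBAABBAAB  (n_A = 8, n_B = 8)
Step 2: Count runs R = 8.
Step 3: Under H0 (random ordering), E[R] = 2*n_A*n_B/(n_A+n_B) + 1 = 2*8*8/16 + 1 = 9.0000.
        Var[R] = 2*n_A*n_B*(2*n_A*n_B - n_A - n_B) / ((n_A+n_B)^2 * (n_A+n_B-1)) = 14336/3840 = 3.7333.
        SD[R] = 1.9322.
Step 4: Continuity-corrected z = (R + 0.5 - E[R]) / SD[R] = (8 + 0.5 - 9.0000) / 1.9322 = -0.2588.
Step 5: Two-sided p-value via normal approximation = 2*(1 - Phi(|z|)) = 0.795809.
Step 6: alpha = 0.05. fail to reject H0.

R = 8, z = -0.2588, p = 0.795809, fail to reject H0.


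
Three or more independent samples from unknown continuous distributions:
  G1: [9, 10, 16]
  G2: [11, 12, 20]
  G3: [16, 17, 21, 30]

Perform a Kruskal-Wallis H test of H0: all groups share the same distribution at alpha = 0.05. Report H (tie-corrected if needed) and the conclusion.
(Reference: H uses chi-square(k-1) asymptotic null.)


Step 1: Combine all N = 10 observations and assign midranks.
sorted (value, group, rank): (9,G1,1), (10,G1,2), (11,G2,3), (12,G2,4), (16,G1,5.5), (16,G3,5.5), (17,G3,7), (20,G2,8), (21,G3,9), (30,G3,10)
Step 2: Sum ranks within each group.
R_1 = 8.5 (n_1 = 3)
R_2 = 15 (n_2 = 3)
R_3 = 31.5 (n_3 = 4)
Step 3: H = 12/(N(N+1)) * sum(R_i^2/n_i) - 3(N+1)
     = 12/(10*11) * (8.5^2/3 + 15^2/3 + 31.5^2/4) - 3*11
     = 0.109091 * 347.146 - 33
     = 4.870455.
Step 4: Ties present; correction factor C = 1 - 6/(10^3 - 10) = 0.993939. Corrected H = 4.870455 / 0.993939 = 4.900152.
Step 5: Under H0, H ~ chi^2(2); p-value = 0.086287.
Step 6: alpha = 0.05. fail to reject H0.

H = 4.9002, df = 2, p = 0.086287, fail to reject H0.


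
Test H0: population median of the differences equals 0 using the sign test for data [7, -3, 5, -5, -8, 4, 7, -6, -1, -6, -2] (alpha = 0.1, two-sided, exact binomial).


Step 1: Discard zero differences. Original n = 11; n_eff = number of nonzero differences = 11.
Nonzero differences (with sign): +7, -3, +5, -5, -8, +4, +7, -6, -1, -6, -2
Step 2: Count signs: positive = 4, negative = 7.
Step 3: Under H0: P(positive) = 0.5, so the number of positives S ~ Bin(11, 0.5).
Step 4: Two-sided exact p-value = sum of Bin(11,0.5) probabilities at or below the observed probability = 0.548828.
Step 5: alpha = 0.1. fail to reject H0.

n_eff = 11, pos = 4, neg = 7, p = 0.548828, fail to reject H0.


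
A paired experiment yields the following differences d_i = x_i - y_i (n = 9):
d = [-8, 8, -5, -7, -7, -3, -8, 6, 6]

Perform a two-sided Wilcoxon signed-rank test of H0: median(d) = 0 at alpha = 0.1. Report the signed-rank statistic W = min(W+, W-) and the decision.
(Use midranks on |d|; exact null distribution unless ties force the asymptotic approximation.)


Step 1: Drop any zero differences (none here) and take |d_i|.
|d| = [8, 8, 5, 7, 7, 3, 8, 6, 6]
Step 2: Midrank |d_i| (ties get averaged ranks).
ranks: |8|->8, |8|->8, |5|->2, |7|->5.5, |7|->5.5, |3|->1, |8|->8, |6|->3.5, |6|->3.5
Step 3: Attach original signs; sum ranks with positive sign and with negative sign.
W+ = 8 + 3.5 + 3.5 = 15
W- = 8 + 2 + 5.5 + 5.5 + 1 + 8 = 30
(Check: W+ + W- = 45 should equal n(n+1)/2 = 45.)
Step 4: Test statistic W = min(W+, W-) = 15.
Step 5: Ties in |d|, so use the tie-corrected normal approximation.
        E[W] = n(n+1)/4 = 9*10/4 = 22.5.
        Tie groups: |d|=6 (t=2), |d|=7 (t=2), |d|=8 (t=3); sum(t^3 - t) = 36.
        Var[W] = n(n+1)(2n+1)/24 - sum(t^3-t)/48 = 1710/24 - 36/48 = 70.5.
        z = (W - E[W]) / sqrt(Var[W]) = (15 - 22.5) / 8.3964 = -0.8932.
        Two-sided p = 2*Phi(z) = 0.371730.
Step 6: alpha = 0.1. fail to reject H0.

W+ = 15, W- = 30, W = min = 15, p = 0.371730, fail to reject H0.


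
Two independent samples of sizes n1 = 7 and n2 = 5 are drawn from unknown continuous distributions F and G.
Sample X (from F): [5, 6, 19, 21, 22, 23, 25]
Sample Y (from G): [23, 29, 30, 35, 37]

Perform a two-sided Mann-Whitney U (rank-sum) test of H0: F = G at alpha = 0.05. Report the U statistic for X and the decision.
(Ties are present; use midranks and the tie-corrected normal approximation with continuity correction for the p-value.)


Step 1: Combine and sort all 12 observations; assign midranks.
sorted (value, group): (5,X), (6,X), (19,X), (21,X), (22,X), (23,X), (23,Y), (25,X), (29,Y), (30,Y), (35,Y), (37,Y)
ranks: 5->1, 6->2, 19->3, 21->4, 22->5, 23->6.5, 23->6.5, 25->8, 29->9, 30->10, 35->11, 37->12
Step 2: Rank sum for X: R1 = 1 + 2 + 3 + 4 + 5 + 6.5 + 8 = 29.5.
Step 3: U_X = R1 - n1(n1+1)/2 = 29.5 - 7*8/2 = 29.5 - 28 = 1.5.
       U_Y = n1*n2 - U_X = 35 - 1.5 = 33.5.
Step 4: Ties are present, so use the tie-corrected normal approximation (with continuity correction) for the p-value.
Step 5: p-value = 0.011682; compare to alpha = 0.05. reject H0.

U_X = 1.5, p = 0.011682, reject H0 at alpha = 0.05.


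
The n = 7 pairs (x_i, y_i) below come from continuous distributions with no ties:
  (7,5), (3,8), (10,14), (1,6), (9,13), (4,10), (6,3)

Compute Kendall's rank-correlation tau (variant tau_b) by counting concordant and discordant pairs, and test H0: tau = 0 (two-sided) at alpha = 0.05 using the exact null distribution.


Step 1: Enumerate the 21 unordered pairs (i,j) with i<j and classify each by sign(x_j-x_i) * sign(y_j-y_i).
  (1,2):dx=-4,dy=+3->D; (1,3):dx=+3,dy=+9->C; (1,4):dx=-6,dy=+1->D; (1,5):dx=+2,dy=+8->C
  (1,6):dx=-3,dy=+5->D; (1,7):dx=-1,dy=-2->C; (2,3):dx=+7,dy=+6->C; (2,4):dx=-2,dy=-2->C
  (2,5):dx=+6,dy=+5->C; (2,6):dx=+1,dy=+2->C; (2,7):dx=+3,dy=-5->D; (3,4):dx=-9,dy=-8->C
  (3,5):dx=-1,dy=-1->C; (3,6):dx=-6,dy=-4->C; (3,7):dx=-4,dy=-11->C; (4,5):dx=+8,dy=+7->C
  (4,6):dx=+3,dy=+4->C; (4,7):dx=+5,dy=-3->D; (5,6):dx=-5,dy=-3->C; (5,7):dx=-3,dy=-10->C
  (6,7):dx=+2,dy=-7->D
Step 2: C = 15, D = 6, total pairs = 21.
Step 3: tau = (C - D)/(n(n-1)/2) = (15 - 6)/21 = 0.428571.
Step 4: Exact two-sided p-value (enumerate n! = 5040 permutations of y under H0): p = 0.238889.
Step 5: alpha = 0.05. fail to reject H0.

tau_b = 0.4286 (C=15, D=6), p = 0.238889, fail to reject H0.


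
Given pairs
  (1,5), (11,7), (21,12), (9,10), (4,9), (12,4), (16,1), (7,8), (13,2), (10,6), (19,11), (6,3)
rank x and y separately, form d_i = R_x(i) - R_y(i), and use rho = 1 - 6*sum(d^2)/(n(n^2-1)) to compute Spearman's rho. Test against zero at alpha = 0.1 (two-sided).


Step 1: Rank x and y separately (midranks; no ties here).
rank(x): 1->1, 11->7, 21->12, 9->5, 4->2, 12->8, 16->10, 7->4, 13->9, 10->6, 19->11, 6->3
rank(y): 5->5, 7->7, 12->12, 10->10, 9->9, 4->4, 1->1, 8->8, 2->2, 6->6, 11->11, 3->3
Step 2: d_i = R_x(i) - R_y(i); compute d_i^2.
  (1-5)^2=16, (7-7)^2=0, (12-12)^2=0, (5-10)^2=25, (2-9)^2=49, (8-4)^2=16, (10-1)^2=81, (4-8)^2=16, (9-2)^2=49, (6-6)^2=0, (11-11)^2=0, (3-3)^2=0
sum(d^2) = 252.
Step 3: rho = 1 - 6*252 / (12*(12^2 - 1)) = 1 - 1512/1716 = 0.118881.
Step 4: Under H0, t = rho * sqrt((n-2)/(1-rho^2)) = 0.3786 ~ t(10).
Step 5: Two-sided p-value from the t-distribution with 10 df = 0.712884.
Step 6: alpha = 0.1. fail to reject H0.

rho = 0.1189, p = 0.712884, fail to reject H0 at alpha = 0.1.


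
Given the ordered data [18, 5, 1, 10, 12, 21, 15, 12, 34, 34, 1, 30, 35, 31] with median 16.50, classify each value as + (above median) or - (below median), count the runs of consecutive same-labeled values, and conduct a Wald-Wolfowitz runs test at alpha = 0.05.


Step 1: Compute median = 16.50; label A = above, B = below.
Labels in order: ABBBBABBAABAAA  (n_A = 7, n_B = 7)
Step 2: Count runs R = 7.
Step 3: Under H0 (random ordering), E[R] = 2*n_A*n_B/(n_A+n_B) + 1 = 2*7*7/14 + 1 = 8.0000.
        Var[R] = 2*n_A*n_B*(2*n_A*n_B - n_A - n_B) / ((n_A+n_B)^2 * (n_A+n_B-1)) = 8232/2548 = 3.2308.
        SD[R] = 1.7974.
Step 4: Continuity-corrected z = (R + 0.5 - E[R]) / SD[R] = (7 + 0.5 - 8.0000) / 1.7974 = -0.2782.
Step 5: Two-sided p-value via normal approximation = 2*(1 - Phi(|z|)) = 0.780879.
Step 6: alpha = 0.05. fail to reject H0.

R = 7, z = -0.2782, p = 0.780879, fail to reject H0.


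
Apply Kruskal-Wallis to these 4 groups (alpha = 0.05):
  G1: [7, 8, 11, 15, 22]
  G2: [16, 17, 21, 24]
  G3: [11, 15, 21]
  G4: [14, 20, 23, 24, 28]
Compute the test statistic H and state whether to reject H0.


Step 1: Combine all N = 17 observations and assign midranks.
sorted (value, group, rank): (7,G1,1), (8,G1,2), (11,G1,3.5), (11,G3,3.5), (14,G4,5), (15,G1,6.5), (15,G3,6.5), (16,G2,8), (17,G2,9), (20,G4,10), (21,G2,11.5), (21,G3,11.5), (22,G1,13), (23,G4,14), (24,G2,15.5), (24,G4,15.5), (28,G4,17)
Step 2: Sum ranks within each group.
R_1 = 26 (n_1 = 5)
R_2 = 44 (n_2 = 4)
R_3 = 21.5 (n_3 = 3)
R_4 = 61.5 (n_4 = 5)
Step 3: H = 12/(N(N+1)) * sum(R_i^2/n_i) - 3(N+1)
     = 12/(17*18) * (26^2/5 + 44^2/4 + 21.5^2/3 + 61.5^2/5) - 3*18
     = 0.039216 * 1529.73 - 54
     = 5.989542.
Step 4: Ties present; correction factor C = 1 - 24/(17^3 - 17) = 0.995098. Corrected H = 5.989542 / 0.995098 = 6.019048.
Step 5: Under H0, H ~ chi^2(3); p-value = 0.110687.
Step 6: alpha = 0.05. fail to reject H0.

H = 6.0190, df = 3, p = 0.110687, fail to reject H0.


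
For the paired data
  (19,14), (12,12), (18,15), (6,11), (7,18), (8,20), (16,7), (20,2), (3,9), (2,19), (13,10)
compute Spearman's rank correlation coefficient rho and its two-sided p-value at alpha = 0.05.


Step 1: Rank x and y separately (midranks; no ties here).
rank(x): 19->10, 12->6, 18->9, 6->3, 7->4, 8->5, 16->8, 20->11, 3->2, 2->1, 13->7
rank(y): 14->7, 12->6, 15->8, 11->5, 18->9, 20->11, 7->2, 2->1, 9->3, 19->10, 10->4
Step 2: d_i = R_x(i) - R_y(i); compute d_i^2.
  (10-7)^2=9, (6-6)^2=0, (9-8)^2=1, (3-5)^2=4, (4-9)^2=25, (5-11)^2=36, (8-2)^2=36, (11-1)^2=100, (2-3)^2=1, (1-10)^2=81, (7-4)^2=9
sum(d^2) = 302.
Step 3: rho = 1 - 6*302 / (11*(11^2 - 1)) = 1 - 1812/1320 = -0.372727.
Step 4: Under H0, t = rho * sqrt((n-2)/(1-rho^2)) = -1.2050 ~ t(9).
Step 5: Two-sided p-value from the t-distribution with 9 df = 0.258926.
Step 6: alpha = 0.05. fail to reject H0.

rho = -0.3727, p = 0.258926, fail to reject H0 at alpha = 0.05.


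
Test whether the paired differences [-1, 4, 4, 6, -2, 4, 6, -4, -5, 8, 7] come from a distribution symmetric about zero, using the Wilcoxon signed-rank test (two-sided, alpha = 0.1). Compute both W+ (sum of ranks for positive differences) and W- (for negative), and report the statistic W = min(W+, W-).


Step 1: Drop any zero differences (none here) and take |d_i|.
|d| = [1, 4, 4, 6, 2, 4, 6, 4, 5, 8, 7]
Step 2: Midrank |d_i| (ties get averaged ranks).
ranks: |1|->1, |4|->4.5, |4|->4.5, |6|->8.5, |2|->2, |4|->4.5, |6|->8.5, |4|->4.5, |5|->7, |8|->11, |7|->10
Step 3: Attach original signs; sum ranks with positive sign and with negative sign.
W+ = 4.5 + 4.5 + 8.5 + 4.5 + 8.5 + 11 + 10 = 51.5
W- = 1 + 2 + 4.5 + 7 = 14.5
(Check: W+ + W- = 66 should equal n(n+1)/2 = 66.)
Step 4: Test statistic W = min(W+, W-) = 14.5.
Step 5: Ties in |d|, so use the tie-corrected normal approximation.
        E[W] = n(n+1)/4 = 11*12/4 = 33.
        Tie groups: |d|=4 (t=4), |d|=6 (t=2); sum(t^3 - t) = 66.
        Var[W] = n(n+1)(2n+1)/24 - sum(t^3-t)/48 = 3036/24 - 66/48 = 125.125.
        z = (W - E[W]) / sqrt(Var[W]) = (14.5 - 33) / 11.1859 = -1.6539.
        Two-sided p = 2*Phi(z) = 0.098155.
Step 6: alpha = 0.1. reject H0.

W+ = 51.5, W- = 14.5, W = min = 14.5, p = 0.098155, reject H0.


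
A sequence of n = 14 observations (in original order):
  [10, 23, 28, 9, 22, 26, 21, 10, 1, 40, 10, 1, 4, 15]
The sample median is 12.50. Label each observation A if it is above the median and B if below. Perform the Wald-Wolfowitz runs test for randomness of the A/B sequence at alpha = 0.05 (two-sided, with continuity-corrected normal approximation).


Step 1: Compute median = 12.50; label A = above, B = below.
Labels in order: BAABAAABBABBBA  (n_A = 7, n_B = 7)
Step 2: Count runs R = 8.
Step 3: Under H0 (random ordering), E[R] = 2*n_A*n_B/(n_A+n_B) + 1 = 2*7*7/14 + 1 = 8.0000.
        Var[R] = 2*n_A*n_B*(2*n_A*n_B - n_A - n_B) / ((n_A+n_B)^2 * (n_A+n_B-1)) = 8232/2548 = 3.2308.
        SD[R] = 1.7974.
Step 4: R = E[R], so z = 0 with no continuity correction.
Step 5: Two-sided p-value via normal approximation = 2*(1 - Phi(|z|)) = 1.000000.
Step 6: alpha = 0.05. fail to reject H0.

R = 8, z = 0.0000, p = 1.000000, fail to reject H0.


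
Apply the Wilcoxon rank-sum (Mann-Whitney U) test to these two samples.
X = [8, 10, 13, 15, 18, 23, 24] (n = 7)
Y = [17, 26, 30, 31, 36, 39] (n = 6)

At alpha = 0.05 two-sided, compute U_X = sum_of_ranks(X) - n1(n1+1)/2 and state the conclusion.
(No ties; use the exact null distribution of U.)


Step 1: Combine and sort all 13 observations; assign midranks.
sorted (value, group): (8,X), (10,X), (13,X), (15,X), (17,Y), (18,X), (23,X), (24,X), (26,Y), (30,Y), (31,Y), (36,Y), (39,Y)
ranks: 8->1, 10->2, 13->3, 15->4, 17->5, 18->6, 23->7, 24->8, 26->9, 30->10, 31->11, 36->12, 39->13
Step 2: Rank sum for X: R1 = 1 + 2 + 3 + 4 + 6 + 7 + 8 = 31.
Step 3: U_X = R1 - n1(n1+1)/2 = 31 - 7*8/2 = 31 - 28 = 3.
       U_Y = n1*n2 - U_X = 42 - 3 = 39.
Step 4: No ties, so the exact null distribution of U (based on enumerating the C(13,7) = 1716 equally likely rank assignments) gives the two-sided p-value.
Step 5: p-value = 0.008159; compare to alpha = 0.05. reject H0.

U_X = 3, p = 0.008159, reject H0 at alpha = 0.05.


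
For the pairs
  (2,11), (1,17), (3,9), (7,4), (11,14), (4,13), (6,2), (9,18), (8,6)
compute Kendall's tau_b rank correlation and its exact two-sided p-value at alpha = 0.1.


Step 1: Enumerate the 36 unordered pairs (i,j) with i<j and classify each by sign(x_j-x_i) * sign(y_j-y_i).
  (1,2):dx=-1,dy=+6->D; (1,3):dx=+1,dy=-2->D; (1,4):dx=+5,dy=-7->D; (1,5):dx=+9,dy=+3->C
  (1,6):dx=+2,dy=+2->C; (1,7):dx=+4,dy=-9->D; (1,8):dx=+7,dy=+7->C; (1,9):dx=+6,dy=-5->D
  (2,3):dx=+2,dy=-8->D; (2,4):dx=+6,dy=-13->D; (2,5):dx=+10,dy=-3->D; (2,6):dx=+3,dy=-4->D
  (2,7):dx=+5,dy=-15->D; (2,8):dx=+8,dy=+1->C; (2,9):dx=+7,dy=-11->D; (3,4):dx=+4,dy=-5->D
  (3,5):dx=+8,dy=+5->C; (3,6):dx=+1,dy=+4->C; (3,7):dx=+3,dy=-7->D; (3,8):dx=+6,dy=+9->C
  (3,9):dx=+5,dy=-3->D; (4,5):dx=+4,dy=+10->C; (4,6):dx=-3,dy=+9->D; (4,7):dx=-1,dy=-2->C
  (4,8):dx=+2,dy=+14->C; (4,9):dx=+1,dy=+2->C; (5,6):dx=-7,dy=-1->C; (5,7):dx=-5,dy=-12->C
  (5,8):dx=-2,dy=+4->D; (5,9):dx=-3,dy=-8->C; (6,7):dx=+2,dy=-11->D; (6,8):dx=+5,dy=+5->C
  (6,9):dx=+4,dy=-7->D; (7,8):dx=+3,dy=+16->C; (7,9):dx=+2,dy=+4->C; (8,9):dx=-1,dy=-12->C
Step 2: C = 18, D = 18, total pairs = 36.
Step 3: tau = (C - D)/(n(n-1)/2) = (18 - 18)/36 = 0.000000.
Step 4: Exact two-sided p-value (enumerate n! = 362880 permutations of y under H0): p = 1.000000.
Step 5: alpha = 0.1. fail to reject H0.

tau_b = 0.0000 (C=18, D=18), p = 1.000000, fail to reject H0.


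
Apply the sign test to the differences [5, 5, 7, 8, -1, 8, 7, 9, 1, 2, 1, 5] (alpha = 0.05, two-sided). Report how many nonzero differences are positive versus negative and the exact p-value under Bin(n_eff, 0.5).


Step 1: Discard zero differences. Original n = 12; n_eff = number of nonzero differences = 12.
Nonzero differences (with sign): +5, +5, +7, +8, -1, +8, +7, +9, +1, +2, +1, +5
Step 2: Count signs: positive = 11, negative = 1.
Step 3: Under H0: P(positive) = 0.5, so the number of positives S ~ Bin(12, 0.5).
Step 4: Two-sided exact p-value = sum of Bin(12,0.5) probabilities at or below the observed probability = 0.006348.
Step 5: alpha = 0.05. reject H0.

n_eff = 12, pos = 11, neg = 1, p = 0.006348, reject H0.


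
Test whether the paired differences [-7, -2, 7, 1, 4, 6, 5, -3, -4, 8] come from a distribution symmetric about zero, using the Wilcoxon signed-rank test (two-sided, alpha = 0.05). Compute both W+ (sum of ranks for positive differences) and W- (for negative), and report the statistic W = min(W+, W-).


Step 1: Drop any zero differences (none here) and take |d_i|.
|d| = [7, 2, 7, 1, 4, 6, 5, 3, 4, 8]
Step 2: Midrank |d_i| (ties get averaged ranks).
ranks: |7|->8.5, |2|->2, |7|->8.5, |1|->1, |4|->4.5, |6|->7, |5|->6, |3|->3, |4|->4.5, |8|->10
Step 3: Attach original signs; sum ranks with positive sign and with negative sign.
W+ = 8.5 + 1 + 4.5 + 7 + 6 + 10 = 37
W- = 8.5 + 2 + 3 + 4.5 = 18
(Check: W+ + W- = 55 should equal n(n+1)/2 = 55.)
Step 4: Test statistic W = min(W+, W-) = 18.
Step 5: Ties in |d|, so use the tie-corrected normal approximation.
        E[W] = n(n+1)/4 = 10*11/4 = 27.5.
        Tie groups: |d|=4 (t=2), |d|=7 (t=2); sum(t^3 - t) = 12.
        Var[W] = n(n+1)(2n+1)/24 - sum(t^3-t)/48 = 2310/24 - 12/48 = 96.
        z = (W - E[W]) / sqrt(Var[W]) = (18 - 27.5) / 9.7980 = -0.9696.
        Two-sided p = 2*Phi(z) = 0.332251.
Step 6: alpha = 0.05. fail to reject H0.

W+ = 37, W- = 18, W = min = 18, p = 0.332251, fail to reject H0.


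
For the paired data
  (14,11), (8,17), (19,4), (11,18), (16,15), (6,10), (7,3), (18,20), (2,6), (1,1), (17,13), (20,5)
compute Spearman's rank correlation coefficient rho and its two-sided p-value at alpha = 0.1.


Step 1: Rank x and y separately (midranks; no ties here).
rank(x): 14->7, 8->5, 19->11, 11->6, 16->8, 6->3, 7->4, 18->10, 2->2, 1->1, 17->9, 20->12
rank(y): 11->7, 17->10, 4->3, 18->11, 15->9, 10->6, 3->2, 20->12, 6->5, 1->1, 13->8, 5->4
Step 2: d_i = R_x(i) - R_y(i); compute d_i^2.
  (7-7)^2=0, (5-10)^2=25, (11-3)^2=64, (6-11)^2=25, (8-9)^2=1, (3-6)^2=9, (4-2)^2=4, (10-12)^2=4, (2-5)^2=9, (1-1)^2=0, (9-8)^2=1, (12-4)^2=64
sum(d^2) = 206.
Step 3: rho = 1 - 6*206 / (12*(12^2 - 1)) = 1 - 1236/1716 = 0.279720.
Step 4: Under H0, t = rho * sqrt((n-2)/(1-rho^2)) = 0.9213 ~ t(10).
Step 5: Two-sided p-value from the t-distribution with 10 df = 0.378569.
Step 6: alpha = 0.1. fail to reject H0.

rho = 0.2797, p = 0.378569, fail to reject H0 at alpha = 0.1.


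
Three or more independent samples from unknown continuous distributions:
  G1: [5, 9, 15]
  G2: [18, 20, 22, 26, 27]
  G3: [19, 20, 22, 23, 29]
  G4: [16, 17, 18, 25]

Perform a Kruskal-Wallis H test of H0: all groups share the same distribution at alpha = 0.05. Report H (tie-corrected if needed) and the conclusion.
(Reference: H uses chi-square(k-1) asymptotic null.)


Step 1: Combine all N = 17 observations and assign midranks.
sorted (value, group, rank): (5,G1,1), (9,G1,2), (15,G1,3), (16,G4,4), (17,G4,5), (18,G2,6.5), (18,G4,6.5), (19,G3,8), (20,G2,9.5), (20,G3,9.5), (22,G2,11.5), (22,G3,11.5), (23,G3,13), (25,G4,14), (26,G2,15), (27,G2,16), (29,G3,17)
Step 2: Sum ranks within each group.
R_1 = 6 (n_1 = 3)
R_2 = 58.5 (n_2 = 5)
R_3 = 59 (n_3 = 5)
R_4 = 29.5 (n_4 = 4)
Step 3: H = 12/(N(N+1)) * sum(R_i^2/n_i) - 3(N+1)
     = 12/(17*18) * (6^2/3 + 58.5^2/5 + 59^2/5 + 29.5^2/4) - 3*18
     = 0.039216 * 1610.21 - 54
     = 9.145588.
Step 4: Ties present; correction factor C = 1 - 18/(17^3 - 17) = 0.996324. Corrected H = 9.145588 / 0.996324 = 9.179336.
Step 5: Under H0, H ~ chi^2(3); p-value = 0.026999.
Step 6: alpha = 0.05. reject H0.

H = 9.1793, df = 3, p = 0.026999, reject H0.


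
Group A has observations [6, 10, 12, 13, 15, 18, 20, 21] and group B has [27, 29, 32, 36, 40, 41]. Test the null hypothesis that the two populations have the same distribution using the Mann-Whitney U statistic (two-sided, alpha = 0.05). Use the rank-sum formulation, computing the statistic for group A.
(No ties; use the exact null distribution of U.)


Step 1: Combine and sort all 14 observations; assign midranks.
sorted (value, group): (6,X), (10,X), (12,X), (13,X), (15,X), (18,X), (20,X), (21,X), (27,Y), (29,Y), (32,Y), (36,Y), (40,Y), (41,Y)
ranks: 6->1, 10->2, 12->3, 13->4, 15->5, 18->6, 20->7, 21->8, 27->9, 29->10, 32->11, 36->12, 40->13, 41->14
Step 2: Rank sum for X: R1 = 1 + 2 + 3 + 4 + 5 + 6 + 7 + 8 = 36.
Step 3: U_X = R1 - n1(n1+1)/2 = 36 - 8*9/2 = 36 - 36 = 0.
       U_Y = n1*n2 - U_X = 48 - 0 = 48.
Step 4: No ties, so the exact null distribution of U (based on enumerating the C(14,8) = 3003 equally likely rank assignments) gives the two-sided p-value.
Step 5: p-value = 0.000666; compare to alpha = 0.05. reject H0.

U_X = 0, p = 0.000666, reject H0 at alpha = 0.05.


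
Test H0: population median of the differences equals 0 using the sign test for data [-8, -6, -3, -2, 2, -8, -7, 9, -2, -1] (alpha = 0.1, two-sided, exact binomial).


Step 1: Discard zero differences. Original n = 10; n_eff = number of nonzero differences = 10.
Nonzero differences (with sign): -8, -6, -3, -2, +2, -8, -7, +9, -2, -1
Step 2: Count signs: positive = 2, negative = 8.
Step 3: Under H0: P(positive) = 0.5, so the number of positives S ~ Bin(10, 0.5).
Step 4: Two-sided exact p-value = sum of Bin(10,0.5) probabilities at or below the observed probability = 0.109375.
Step 5: alpha = 0.1. fail to reject H0.

n_eff = 10, pos = 2, neg = 8, p = 0.109375, fail to reject H0.


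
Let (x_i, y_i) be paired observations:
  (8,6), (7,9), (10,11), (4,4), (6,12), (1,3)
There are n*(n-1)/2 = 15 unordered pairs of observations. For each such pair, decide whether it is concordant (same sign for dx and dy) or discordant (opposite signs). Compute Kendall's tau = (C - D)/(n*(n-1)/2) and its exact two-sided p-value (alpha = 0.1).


Step 1: Enumerate the 15 unordered pairs (i,j) with i<j and classify each by sign(x_j-x_i) * sign(y_j-y_i).
  (1,2):dx=-1,dy=+3->D; (1,3):dx=+2,dy=+5->C; (1,4):dx=-4,dy=-2->C; (1,5):dx=-2,dy=+6->D
  (1,6):dx=-7,dy=-3->C; (2,3):dx=+3,dy=+2->C; (2,4):dx=-3,dy=-5->C; (2,5):dx=-1,dy=+3->D
  (2,6):dx=-6,dy=-6->C; (3,4):dx=-6,dy=-7->C; (3,5):dx=-4,dy=+1->D; (3,6):dx=-9,dy=-8->C
  (4,5):dx=+2,dy=+8->C; (4,6):dx=-3,dy=-1->C; (5,6):dx=-5,dy=-9->C
Step 2: C = 11, D = 4, total pairs = 15.
Step 3: tau = (C - D)/(n(n-1)/2) = (11 - 4)/15 = 0.466667.
Step 4: Exact two-sided p-value (enumerate n! = 720 permutations of y under H0): p = 0.272222.
Step 5: alpha = 0.1. fail to reject H0.

tau_b = 0.4667 (C=11, D=4), p = 0.272222, fail to reject H0.


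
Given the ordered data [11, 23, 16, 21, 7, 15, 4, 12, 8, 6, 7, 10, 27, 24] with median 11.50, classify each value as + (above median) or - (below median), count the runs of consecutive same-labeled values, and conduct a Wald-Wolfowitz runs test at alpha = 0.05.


Step 1: Compute median = 11.50; label A = above, B = below.
Labels in order: BAAABABABBBBAA  (n_A = 7, n_B = 7)
Step 2: Count runs R = 8.
Step 3: Under H0 (random ordering), E[R] = 2*n_A*n_B/(n_A+n_B) + 1 = 2*7*7/14 + 1 = 8.0000.
        Var[R] = 2*n_A*n_B*(2*n_A*n_B - n_A - n_B) / ((n_A+n_B)^2 * (n_A+n_B-1)) = 8232/2548 = 3.2308.
        SD[R] = 1.7974.
Step 4: R = E[R], so z = 0 with no continuity correction.
Step 5: Two-sided p-value via normal approximation = 2*(1 - Phi(|z|)) = 1.000000.
Step 6: alpha = 0.05. fail to reject H0.

R = 8, z = 0.0000, p = 1.000000, fail to reject H0.


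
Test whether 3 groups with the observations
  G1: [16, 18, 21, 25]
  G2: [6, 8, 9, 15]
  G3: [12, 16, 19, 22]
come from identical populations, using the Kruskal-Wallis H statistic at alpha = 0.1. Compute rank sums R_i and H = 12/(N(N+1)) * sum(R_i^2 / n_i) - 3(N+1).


Step 1: Combine all N = 12 observations and assign midranks.
sorted (value, group, rank): (6,G2,1), (8,G2,2), (9,G2,3), (12,G3,4), (15,G2,5), (16,G1,6.5), (16,G3,6.5), (18,G1,8), (19,G3,9), (21,G1,10), (22,G3,11), (25,G1,12)
Step 2: Sum ranks within each group.
R_1 = 36.5 (n_1 = 4)
R_2 = 11 (n_2 = 4)
R_3 = 30.5 (n_3 = 4)
Step 3: H = 12/(N(N+1)) * sum(R_i^2/n_i) - 3(N+1)
     = 12/(12*13) * (36.5^2/4 + 11^2/4 + 30.5^2/4) - 3*13
     = 0.076923 * 595.875 - 39
     = 6.836538.
Step 4: Ties present; correction factor C = 1 - 6/(12^3 - 12) = 0.996503. Corrected H = 6.836538 / 0.996503 = 6.860526.
Step 5: Under H0, H ~ chi^2(2); p-value = 0.032378.
Step 6: alpha = 0.1. reject H0.

H = 6.8605, df = 2, p = 0.032378, reject H0.


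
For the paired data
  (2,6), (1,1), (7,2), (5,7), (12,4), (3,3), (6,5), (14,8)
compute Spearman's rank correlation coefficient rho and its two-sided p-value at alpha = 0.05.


Step 1: Rank x and y separately (midranks; no ties here).
rank(x): 2->2, 1->1, 7->6, 5->4, 12->7, 3->3, 6->5, 14->8
rank(y): 6->6, 1->1, 2->2, 7->7, 4->4, 3->3, 5->5, 8->8
Step 2: d_i = R_x(i) - R_y(i); compute d_i^2.
  (2-6)^2=16, (1-1)^2=0, (6-2)^2=16, (4-7)^2=9, (7-4)^2=9, (3-3)^2=0, (5-5)^2=0, (8-8)^2=0
sum(d^2) = 50.
Step 3: rho = 1 - 6*50 / (8*(8^2 - 1)) = 1 - 300/504 = 0.404762.
Step 4: Under H0, t = rho * sqrt((n-2)/(1-rho^2)) = 1.0842 ~ t(6).
Step 5: Two-sided p-value from the t-distribution with 6 df = 0.319889.
Step 6: alpha = 0.05. fail to reject H0.

rho = 0.4048, p = 0.319889, fail to reject H0 at alpha = 0.05.


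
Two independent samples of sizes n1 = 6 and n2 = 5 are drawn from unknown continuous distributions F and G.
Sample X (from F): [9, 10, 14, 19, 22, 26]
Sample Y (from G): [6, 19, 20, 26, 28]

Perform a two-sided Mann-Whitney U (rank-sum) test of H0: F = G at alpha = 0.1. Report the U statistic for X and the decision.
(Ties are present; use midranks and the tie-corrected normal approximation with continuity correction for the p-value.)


Step 1: Combine and sort all 11 observations; assign midranks.
sorted (value, group): (6,Y), (9,X), (10,X), (14,X), (19,X), (19,Y), (20,Y), (22,X), (26,X), (26,Y), (28,Y)
ranks: 6->1, 9->2, 10->3, 14->4, 19->5.5, 19->5.5, 20->7, 22->8, 26->9.5, 26->9.5, 28->11
Step 2: Rank sum for X: R1 = 2 + 3 + 4 + 5.5 + 8 + 9.5 = 32.
Step 3: U_X = R1 - n1(n1+1)/2 = 32 - 6*7/2 = 32 - 21 = 11.
       U_Y = n1*n2 - U_X = 30 - 11 = 19.
Step 4: Ties are present, so use the tie-corrected normal approximation (with continuity correction) for the p-value.
Step 5: p-value = 0.520916; compare to alpha = 0.1. fail to reject H0.

U_X = 11, p = 0.520916, fail to reject H0 at alpha = 0.1.


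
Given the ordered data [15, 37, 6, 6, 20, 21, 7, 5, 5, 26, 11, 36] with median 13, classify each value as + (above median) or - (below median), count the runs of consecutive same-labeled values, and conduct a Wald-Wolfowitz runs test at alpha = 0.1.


Step 1: Compute median = 13; label A = above, B = below.
Labels in order: AABBAABBBABA  (n_A = 6, n_B = 6)
Step 2: Count runs R = 7.
Step 3: Under H0 (random ordering), E[R] = 2*n_A*n_B/(n_A+n_B) + 1 = 2*6*6/12 + 1 = 7.0000.
        Var[R] = 2*n_A*n_B*(2*n_A*n_B - n_A - n_B) / ((n_A+n_B)^2 * (n_A+n_B-1)) = 4320/1584 = 2.7273.
        SD[R] = 1.6514.
Step 4: R = E[R], so z = 0 with no continuity correction.
Step 5: Two-sided p-value via normal approximation = 2*(1 - Phi(|z|)) = 1.000000.
Step 6: alpha = 0.1. fail to reject H0.

R = 7, z = 0.0000, p = 1.000000, fail to reject H0.
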